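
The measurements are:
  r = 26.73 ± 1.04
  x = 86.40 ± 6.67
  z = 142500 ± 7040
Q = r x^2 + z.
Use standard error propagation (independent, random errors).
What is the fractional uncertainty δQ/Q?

Let p = r·x^2 = 199500. δp/p = √((1·δr/r)² + (2·δx/x)²) = √(0.00151 + 0.0238) = 0.159, so δp = 31800.
Q = p + z: δQ = √(δp² + δz²) = √(1.01e+09 + 4.96e+07) = 32500
Q = 342000, so δQ/Q = 32500/342000 = 0.0951.

0.0951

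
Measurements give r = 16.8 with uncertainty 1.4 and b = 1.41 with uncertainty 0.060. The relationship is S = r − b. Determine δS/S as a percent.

9.11%

For a sum/difference, combine absolute errors in quadrature:
  (δr)² = 1.96;  (δb)² = 0.00360
δS = √(1.96) = 1.40
S = 15.4, so δS/S = 1.40/15.4 = 0.0911.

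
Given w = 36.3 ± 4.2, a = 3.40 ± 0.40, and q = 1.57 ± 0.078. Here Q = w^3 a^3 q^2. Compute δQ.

Q is a product of powers, so relative uncertainties combine in quadrature:
  (3·δw/w)² = (3×0.116)² = 0.120;  (3·δa/a)² = (3×0.118)² = 0.125;  (2·δq/q)² = (2×0.0497)² = 0.00987
δQ/Q = √(0.255) = 0.505
Q = 4.63e+06, so δQ = 0.505 × 4.63e+06 = 2.34e+06.

2.34e+06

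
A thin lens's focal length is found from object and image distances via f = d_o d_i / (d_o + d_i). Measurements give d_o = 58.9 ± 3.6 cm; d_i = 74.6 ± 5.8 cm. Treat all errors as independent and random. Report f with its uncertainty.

∂f/∂d_o = (d_i/(d_o+d_i))² = 0.312;  ∂f/∂d_i = (d_o/(d_o+d_i))² = 0.195
δf = √((∂f/∂d_o · δd_o)² + (∂f/∂d_i · δd_i)²) = √(1.26 + 1.27) = 1.59 cm
f = 32.9 cm.

32.9 ± 1.59 cm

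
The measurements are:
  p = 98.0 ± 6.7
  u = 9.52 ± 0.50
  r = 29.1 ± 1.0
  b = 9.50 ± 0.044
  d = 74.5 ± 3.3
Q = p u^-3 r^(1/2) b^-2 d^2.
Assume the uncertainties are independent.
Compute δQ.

For a monomial Q ∝ p, u^-3, r^(1/2), b^-2, d^2, fractional errors add in quadrature:
  (1·δp/p)² = (1×0.0684)² = 0.00467;  (-3·δu/u)² = (-3×0.0525)² = 0.0248;  (½·δr/r)² = (0.5×0.0344)² = 0.000295;  (-2·δb/b)² = (-2×0.00463)² = 8.58e-05;  (2·δd/d)² = (2×0.0443)² = 0.00785
δQ/Q = √(0.0377) = 0.194
Q = 37.7, so δQ = 0.194 × 37.7 = 7.32.

7.32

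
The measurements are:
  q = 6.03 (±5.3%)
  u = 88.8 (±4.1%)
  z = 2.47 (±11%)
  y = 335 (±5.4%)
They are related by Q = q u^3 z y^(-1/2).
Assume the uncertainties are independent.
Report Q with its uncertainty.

Since Q is a product/quotient, work with relative uncertainties:
  (1·δq/q)² = (1×0.0530)² = 0.00281;  (3·δu/u)² = (3×0.0410)² = 0.0151;  (1·δz/z)² = (1×0.110)² = 0.0121;  (−½·δy/y)² = (-0.5×0.0540)² = 0.000729
δQ/Q = √(0.0308) = 0.175
Q = 5.7e+05, so δQ = 0.175 × 5.7e+05 = 99900.

(5.70 ± 0.999) × 10^5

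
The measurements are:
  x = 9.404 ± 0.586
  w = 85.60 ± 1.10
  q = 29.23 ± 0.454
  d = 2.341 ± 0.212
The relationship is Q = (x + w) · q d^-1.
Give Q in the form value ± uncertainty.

1186 ± 110

Let u = x + w = 95.00. δu = √(δx² + δw²) = √(0.343 + 1.21) = 1.25, so δu/u = 0.0131.
Q is then a monomial in u, q, d:
δQ/Q = √((δu/u)² + (1·δq/q)² + (-1·δd/d)²) = √(0.000172 + 0.000241 + 0.00820) = 0.0928
Q = 1186, so δQ = 0.0928 × 1186 = 110.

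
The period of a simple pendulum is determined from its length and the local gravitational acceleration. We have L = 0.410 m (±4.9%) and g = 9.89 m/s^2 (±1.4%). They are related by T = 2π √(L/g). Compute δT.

For a monomial T ∝ L^(1/2), g^(-1/2), fractional errors add in quadrature:
  (½·δL/L)² = (0.5×0.0490)² = 0.000600;  (−½·δg/g)² = (-0.5×0.0140)² = 4.9e-05
δT/T = √(0.000649) = 0.0255
T = 1.28 s, so δT = 0.0255 × 1.28 = 0.0326 s.

0.0326 s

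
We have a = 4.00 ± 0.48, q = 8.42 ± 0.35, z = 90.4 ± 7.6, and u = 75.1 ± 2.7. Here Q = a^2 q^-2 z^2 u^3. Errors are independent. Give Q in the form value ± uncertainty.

(7.81 ± 2.52) × 10^8

Since Q is a product/quotient, work with relative uncertainties:
  (2·δa/a)² = (2×0.120)² = 0.0576;  (-2·δq/q)² = (-2×0.0416)² = 0.00691;  (2·δz/z)² = (2×0.0841)² = 0.0283;  (3·δu/u)² = (3×0.0360)² = 0.0116
δQ/Q = √(0.104) = 0.323
Q = 7.81e+08, so δQ = 0.323 × 7.81e+08 = 2.52e+08.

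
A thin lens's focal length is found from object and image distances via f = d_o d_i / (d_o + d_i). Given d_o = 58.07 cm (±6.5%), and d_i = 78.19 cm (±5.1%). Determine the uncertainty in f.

1.44 cm

∂f/∂d_o = (d_i/(d_o+d_i))² = 0.329;  ∂f/∂d_i = (d_o/(d_o+d_i))² = 0.182
δf = √((∂f/∂d_o · δd_o)² + (∂f/∂d_i · δd_i)²) = √(1.54 + 0.525) = 1.44 cm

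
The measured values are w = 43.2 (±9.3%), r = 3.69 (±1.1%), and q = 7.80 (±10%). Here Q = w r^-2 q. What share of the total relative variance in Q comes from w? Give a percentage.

45.2%

(δQ/Q)² = (1·δw/w)² + (-2·δr/r)² + (1·δq/q)²
  w term: (1×0.0930)² = 0.00865
  r term: (-2×0.0110)² = 0.000484
  q term: (1×0.100)² = 0.0100
Total = 0.0191. Share from w = 0.00865/0.0191 = 0.452.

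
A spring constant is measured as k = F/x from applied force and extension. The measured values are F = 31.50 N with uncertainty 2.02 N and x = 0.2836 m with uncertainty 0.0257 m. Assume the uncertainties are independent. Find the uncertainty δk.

Since k is a product/quotient, work with relative uncertainties:
  (1·δF/F)² = (1×0.0641)² = 0.00411;  (-1·δx/x)² = (-1×0.0906)² = 0.00821
δk/k = √(0.0123) = 0.111
k = 111.1 N/m, so δk = 0.111 × 111.1 = 12.3 N/m.

12.3 N/m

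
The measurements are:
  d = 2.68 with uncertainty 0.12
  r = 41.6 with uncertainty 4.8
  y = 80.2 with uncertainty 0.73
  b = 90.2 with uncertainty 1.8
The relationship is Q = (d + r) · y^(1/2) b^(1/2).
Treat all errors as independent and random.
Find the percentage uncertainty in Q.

Let u = d + r = 44.3. δu = √(δd² + δr²) = √(0.0144 + 23.0) = 4.80, so δu/u = 0.108.
Q is then a monomial in u, y, b:
δQ/Q = √((δu/u)² + (½·δy/y)² + (½·δb/b)²) = √(0.0118 + 2.07e-05 + 9.96e-05) = 0.109

10.9%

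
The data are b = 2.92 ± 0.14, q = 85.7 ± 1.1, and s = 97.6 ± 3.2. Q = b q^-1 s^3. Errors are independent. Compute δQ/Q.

0.110

Q is a product of powers, so relative uncertainties combine in quadrature:
  (1·δb/b)² = (1×0.0479)² = 0.00230;  (-1·δq/q)² = (-1×0.0128)² = 0.000165;  (3·δs/s)² = (3×0.0328)² = 0.00967
δQ/Q = √(0.0121) = 0.110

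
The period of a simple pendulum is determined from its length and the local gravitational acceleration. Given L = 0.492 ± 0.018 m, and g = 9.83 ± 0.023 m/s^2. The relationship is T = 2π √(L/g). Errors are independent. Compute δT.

Products/powers → add relative errors in quadrature, weighted by exponent:
  (½·δL/L)² = (0.5×0.0366)² = 0.000335;  (−½·δg/g)² = (-0.5×0.00234)² = 1.37e-06
δT/T = √(0.000336) = 0.0183
T = 1.41 s, so δT = 0.0183 × 1.41 = 0.0258 s.

0.0258 s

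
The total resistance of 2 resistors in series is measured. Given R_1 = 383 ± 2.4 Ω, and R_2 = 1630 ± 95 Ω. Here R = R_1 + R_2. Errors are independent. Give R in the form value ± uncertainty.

2010 ± 95.0 Ω

Absolute uncertainties add in quadrature for a linear combination:
  (δR_1)² = 5.76;  (δR_2)² = 9020
δR = √(9030) = 95.0 Ω
R = 2010 Ω.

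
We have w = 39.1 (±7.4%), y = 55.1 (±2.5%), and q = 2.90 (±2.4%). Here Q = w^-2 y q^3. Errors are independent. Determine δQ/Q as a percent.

16.6%

For a monomial Q ∝ w^-2, y, q^3, fractional errors add in quadrature:
  (-2·δw/w)² = (-2×0.0740)² = 0.0219;  (1·δy/y)² = (1×0.0250)² = 0.000625;  (3·δq/q)² = (3×0.0240)² = 0.00518
δQ/Q = √(0.0277) = 0.166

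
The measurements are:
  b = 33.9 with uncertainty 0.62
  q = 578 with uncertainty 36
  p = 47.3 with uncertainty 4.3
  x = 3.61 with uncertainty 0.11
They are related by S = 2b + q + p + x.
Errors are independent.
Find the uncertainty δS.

S is a linear combination, so absolute uncertainties add in quadrature:
  (2·δb)² = 1.54;  (δq)² = 1300;  (δp)² = 18.5;  (δx)² = 0.0121
δS = √(1320) = 36.3

36.3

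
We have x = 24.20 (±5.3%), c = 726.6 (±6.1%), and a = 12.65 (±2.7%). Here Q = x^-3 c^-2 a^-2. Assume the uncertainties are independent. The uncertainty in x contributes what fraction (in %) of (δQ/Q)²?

58.7%

(δQ/Q)² = (-3·δx/x)² + (-2·δc/c)² + (-2·δa/a)²
  x term: (-3×0.0530)² = 0.0253
  c term: (-2×0.0610)² = 0.0149
  a term: (-2×0.0270)² = 0.00292
Total = 0.0431. Share from x = 0.0253/0.0431 = 0.587.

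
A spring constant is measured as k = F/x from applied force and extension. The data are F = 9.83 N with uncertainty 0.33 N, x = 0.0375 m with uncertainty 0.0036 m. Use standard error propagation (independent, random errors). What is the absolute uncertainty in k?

26.7 N/m

Each factor contributes (exponent × relative error)² to (δk/k)²:
  (1·δF/F)² = (1×0.0336)² = 0.00113;  (-1·δx/x)² = (-1×0.0960)² = 0.00922
δk/k = √(0.0103) = 0.102
k = 262 N/m, so δk = 0.102 × 262 = 26.7 N/m.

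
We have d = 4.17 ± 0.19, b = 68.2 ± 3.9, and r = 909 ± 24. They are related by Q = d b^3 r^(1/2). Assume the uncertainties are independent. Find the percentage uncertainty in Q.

Since Q is a product/quotient, work with relative uncertainties:
  (1·δd/d)² = (1×0.0456)² = 0.00208;  (3·δb/b)² = (3×0.0572)² = 0.0294;  (½·δr/r)² = (0.5×0.0264)² = 0.000174
δQ/Q = √(0.0317) = 0.178

17.8%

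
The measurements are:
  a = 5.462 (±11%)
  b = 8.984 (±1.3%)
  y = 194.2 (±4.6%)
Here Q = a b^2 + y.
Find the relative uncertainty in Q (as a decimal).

Let p = a·b^2 = 440.9. δp/p = √((1·δa/a)² + (2·δb/b)²) = √(0.0121 + 0.000676) = 0.113, so δp = 49.8.
Q = p + y: δQ = √(δp² + δy²) = √(2480 + 79.8) = 50.6
Q = 635.1, so δQ/Q = 50.6/635.1 = 0.0797.

0.0797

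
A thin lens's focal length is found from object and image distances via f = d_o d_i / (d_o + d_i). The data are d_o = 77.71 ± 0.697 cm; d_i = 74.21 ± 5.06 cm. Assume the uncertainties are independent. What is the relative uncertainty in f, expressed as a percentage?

3.52%

∂f/∂d_o = (d_i/(d_o+d_i))² = 0.239;  ∂f/∂d_i = (d_o/(d_o+d_i))² = 0.262
δf = √((∂f/∂d_o · δd_o)² + (∂f/∂d_i · δd_i)²) = √(0.0277 + 1.75) = 1.33 cm
f = 37.96 cm, so δf/f = 1.33/37.96 = 0.0352.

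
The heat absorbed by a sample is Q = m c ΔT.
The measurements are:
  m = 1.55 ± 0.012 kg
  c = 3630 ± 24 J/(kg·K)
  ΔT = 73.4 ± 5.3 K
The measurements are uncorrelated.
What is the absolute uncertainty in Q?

30100 J

Q is a product of powers, so relative uncertainties combine in quadrature:
  (1·δm/m)² = (1×0.00774)² = 5.99e-05;  (1·δc/c)² = (1×0.00661)² = 4.37e-05;  (1·δΔT/ΔT)² = (1×0.0722)² = 0.00521
δQ/Q = √(0.00532) = 0.0729
Q = 4.13e+05 J, so δQ = 0.0729 × 4.13e+05 = 30100 J.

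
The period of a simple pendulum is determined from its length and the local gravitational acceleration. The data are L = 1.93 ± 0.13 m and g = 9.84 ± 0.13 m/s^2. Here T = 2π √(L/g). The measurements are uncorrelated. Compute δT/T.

For a monomial T ∝ L^(1/2), g^(-1/2), fractional errors add in quadrature:
  (½·δL/L)² = (0.5×0.0674)² = 0.00113;  (−½·δg/g)² = (-0.5×0.0132)² = 4.36e-05
δT/T = √(0.00118) = 0.0343

0.0343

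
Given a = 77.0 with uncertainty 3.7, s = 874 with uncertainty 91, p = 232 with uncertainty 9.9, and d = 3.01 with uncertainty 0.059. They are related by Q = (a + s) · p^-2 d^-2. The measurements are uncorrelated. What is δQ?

Let u = a + s = 951. δu = √(δa² + δs²) = √(13.7 + 8280) = 91.1, so δu/u = 0.0958.
Q is then a monomial in u, p, d:
δQ/Q = √((δu/u)² + (-2·δp/p)² + (-2·δd/d)²) = √(0.00917 + 0.00728 + 0.00154) = 0.134
Q = 0.00195, so δQ = 0.134 × 0.00195 = 0.000262.

0.000262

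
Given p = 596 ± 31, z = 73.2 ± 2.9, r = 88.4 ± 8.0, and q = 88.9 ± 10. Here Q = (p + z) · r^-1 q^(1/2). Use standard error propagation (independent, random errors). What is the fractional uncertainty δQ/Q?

Let u = p + z = 669. δu = √(δp² + δz²) = √(961 + 8.41) = 31.1, so δu/u = 0.0465.
Q is then a monomial in u, r, q:
δQ/Q = √((δu/u)² + (-1·δr/r)² + (½·δq/q)²) = √(0.00216 + 0.00819 + 0.00316) = 0.116

0.116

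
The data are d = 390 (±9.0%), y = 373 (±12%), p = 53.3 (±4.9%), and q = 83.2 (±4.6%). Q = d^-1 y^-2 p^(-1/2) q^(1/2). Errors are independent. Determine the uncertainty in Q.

5.95e-09

Q is a product of powers, so relative uncertainties combine in quadrature:
  (-1·δd/d)² = (-1×0.0900)² = 0.00810;  (-2·δy/y)² = (-2×0.120)² = 0.0576;  (−½·δp/p)² = (-0.5×0.0490)² = 0.000600;  (½·δq/q)² = (0.5×0.0460)² = 0.000529
δQ/Q = √(0.0668) = 0.259
Q = 2.3e-08, so δQ = 0.259 × 2.3e-08 = 5.95e-09.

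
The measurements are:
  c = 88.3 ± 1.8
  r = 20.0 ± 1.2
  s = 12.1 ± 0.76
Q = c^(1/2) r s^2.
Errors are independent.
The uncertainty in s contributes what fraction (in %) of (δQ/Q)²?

(δQ/Q)² = (½·δc/c)² + (1·δr/r)² + (2·δs/s)²
  c term: (0.5×0.0204)² = 0.000104
  r term: (1×0.0600)² = 0.00360
  s term: (2×0.0628)² = 0.0158
Total = 0.0195. Share from s = 0.0158/0.0195 = 0.810.

81.0%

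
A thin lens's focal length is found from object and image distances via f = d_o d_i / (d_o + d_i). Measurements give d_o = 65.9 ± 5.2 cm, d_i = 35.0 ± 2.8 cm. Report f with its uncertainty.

∂f/∂d_o = (d_i/(d_o+d_i))² = 0.120;  ∂f/∂d_i = (d_o/(d_o+d_i))² = 0.427
δf = √((∂f/∂d_o · δd_o)² + (∂f/∂d_i · δd_i)²) = √(0.391 + 1.43) = 1.35 cm
f = 22.9 cm.

22.9 ± 1.35 cm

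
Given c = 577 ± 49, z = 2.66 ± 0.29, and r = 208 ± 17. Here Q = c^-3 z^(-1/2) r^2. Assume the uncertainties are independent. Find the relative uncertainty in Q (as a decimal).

Each factor contributes (exponent × relative error)² to (δQ/Q)²:
  (-3·δc/c)² = (-3×0.0849)² = 0.0649;  (−½·δz/z)² = (-0.5×0.109)² = 0.00297;  (2·δr/r)² = (2×0.0817)² = 0.0267
δQ/Q = √(0.0946) = 0.308

0.308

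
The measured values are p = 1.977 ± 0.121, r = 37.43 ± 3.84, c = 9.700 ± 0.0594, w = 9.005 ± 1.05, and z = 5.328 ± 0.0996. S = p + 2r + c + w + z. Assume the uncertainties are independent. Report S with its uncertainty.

Sums and differences: (δS)² = Σ (cᵢ δxᵢ)².
  (δp)² = 0.0146;  (2·δr)² = 59.0;  (δc)² = 0.00353;  (δw)² = 1.10;  (δz)² = 0.00992
δS = √(60.1) = 7.75
S = 100.9.

100.9 ± 7.75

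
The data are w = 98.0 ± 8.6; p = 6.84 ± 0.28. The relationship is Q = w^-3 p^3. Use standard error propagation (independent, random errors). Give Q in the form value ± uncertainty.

Relative error in a monomial: (δQ/Q)² = Σ (nᵢ · δxᵢ/xᵢ)².
  (-3·δw/w)² = (-3×0.0878)² = 0.0693;  (3·δp/p)² = (3×0.0409)² = 0.0151
δQ/Q = √(0.0844) = 0.290
Q = 0.000340, so δQ = 0.290 × 0.000340 = 9.88e-05.

(3.40 ± 0.988) × 10^-4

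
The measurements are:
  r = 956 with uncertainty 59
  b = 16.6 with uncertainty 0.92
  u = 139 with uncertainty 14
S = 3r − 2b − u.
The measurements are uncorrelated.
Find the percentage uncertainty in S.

6.59%

Sums and differences: (δS)² = Σ (cᵢ δxᵢ)².
  (3·δr)² = 31300;  (2·δb)² = 3.39;  (δu)² = 196
δS = √(31500) = 178
S = 2700, so δS/S = 178/2700 = 0.0659.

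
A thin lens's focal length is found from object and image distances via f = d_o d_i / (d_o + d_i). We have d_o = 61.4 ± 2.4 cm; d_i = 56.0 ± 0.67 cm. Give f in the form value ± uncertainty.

29.3 ± 0.576 cm

∂f/∂d_o = (d_i/(d_o+d_i))² = 0.228;  ∂f/∂d_i = (d_o/(d_o+d_i))² = 0.274
δf = √((∂f/∂d_o · δd_o)² + (∂f/∂d_i · δd_i)²) = √(0.298 + 0.0336) = 0.576 cm
f = 29.3 cm.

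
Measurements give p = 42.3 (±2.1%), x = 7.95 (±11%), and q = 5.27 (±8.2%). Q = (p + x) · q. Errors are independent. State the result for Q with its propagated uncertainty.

Let u = p + x = 50.2. δu = √(δp² + δx²) = √(0.789 + 0.765) = 1.25, so δu/u = 0.0248.
Q is then a monomial in u, q:
δQ/Q = √((δu/u)² + (1·δq/q)²) = √(0.000615 + 0.00672) = 0.0857
Q = 265, so δQ = 0.0857 × 265 = 22.7.

265 ± 22.7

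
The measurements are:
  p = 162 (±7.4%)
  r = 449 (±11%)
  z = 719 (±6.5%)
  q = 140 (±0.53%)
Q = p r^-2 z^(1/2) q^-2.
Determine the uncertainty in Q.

2.58e-07

Q is a product of powers, so relative uncertainties combine in quadrature:
  (1·δp/p)² = (1×0.0740)² = 0.00548;  (-2·δr/r)² = (-2×0.110)² = 0.0484;  (½·δz/z)² = (0.5×0.0650)² = 0.00106;  (-2·δq/q)² = (-2×0.00530)² = 0.000112
δQ/Q = √(0.0550) = 0.235
Q = 1.1e-06, so δQ = 0.235 × 1.1e-06 = 2.58e-07.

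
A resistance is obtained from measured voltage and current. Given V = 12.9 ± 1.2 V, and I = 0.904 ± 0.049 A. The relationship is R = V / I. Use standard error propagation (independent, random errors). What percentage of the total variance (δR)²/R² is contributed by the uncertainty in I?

(δR/R)² = (1·δV/V)² + (-1·δI/I)²
  V term: (1×0.0930)² = 0.00865
  I term: (-1×0.0542)² = 0.00294
Total = 0.0116. Share from I = 0.00294/0.0116 = 0.253.

25.3%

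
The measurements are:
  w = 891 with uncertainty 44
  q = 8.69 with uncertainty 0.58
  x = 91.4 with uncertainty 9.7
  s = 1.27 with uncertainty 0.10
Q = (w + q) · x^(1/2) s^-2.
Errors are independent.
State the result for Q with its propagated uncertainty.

5330 ± 924

Let u = w + q = 900. δu = √(δw² + δq²) = √(1940 + 0.336) = 44.0, so δu/u = 0.0489.
Q is then a monomial in u, x, s:
δQ/Q = √((δu/u)² + (½·δx/x)² + (-2·δs/s)²) = √(0.00239 + 0.00282 + 0.0248) = 0.173
Q = 5330, so δQ = 0.173 × 5330 = 924.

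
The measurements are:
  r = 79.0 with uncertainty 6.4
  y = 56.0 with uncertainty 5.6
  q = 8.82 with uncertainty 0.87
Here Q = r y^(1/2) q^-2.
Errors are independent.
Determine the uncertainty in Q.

1.66

Q is a product of powers, so relative uncertainties combine in quadrature:
  (1·δr/r)² = (1×0.0810)² = 0.00656;  (½·δy/y)² = (0.5×0.100)² = 0.00250;  (-2·δq/q)² = (-2×0.0986)² = 0.0389
δQ/Q = √(0.0480) = 0.219
Q = 7.60, so δQ = 0.219 × 7.60 = 1.66.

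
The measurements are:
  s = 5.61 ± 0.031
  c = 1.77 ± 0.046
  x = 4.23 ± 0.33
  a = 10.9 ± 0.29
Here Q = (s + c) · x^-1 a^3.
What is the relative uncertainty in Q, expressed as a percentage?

Let u = s + c = 7.38. δu = √(δs² + δc²) = √(0.000961 + 0.00212) = 0.0555, so δu/u = 0.00752.
Q is then a monomial in u, x, a:
δQ/Q = √((δu/u)² + (-1·δx/x)² + (3·δa/a)²) = √(5.65e-05 + 0.00609 + 0.00637) = 0.112

11.2%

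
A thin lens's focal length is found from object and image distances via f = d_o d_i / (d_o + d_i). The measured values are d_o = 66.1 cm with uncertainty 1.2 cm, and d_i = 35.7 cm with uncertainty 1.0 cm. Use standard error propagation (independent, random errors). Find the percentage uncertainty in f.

1.93%

∂f/∂d_o = (d_i/(d_o+d_i))² = 0.123;  ∂f/∂d_i = (d_o/(d_o+d_i))² = 0.422
δf = √((∂f/∂d_o · δd_o)² + (∂f/∂d_i · δd_i)²) = √(0.0218 + 0.178) = 0.447 cm
f = 23.2 cm, so δf/f = 0.447/23.2 = 0.0193.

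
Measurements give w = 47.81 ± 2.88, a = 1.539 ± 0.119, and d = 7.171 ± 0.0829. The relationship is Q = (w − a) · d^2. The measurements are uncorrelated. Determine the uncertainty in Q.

Let u = w − a = 46.27. δu = √(δw² + δa²) = √(8.29 + 0.0142) = 2.88, so δu/u = 0.0623.
Q is then a monomial in u, d:
δQ/Q = √((δu/u)² + (2·δd/d)²) = √(0.00388 + 0.000535) = 0.0664
Q = 2379, so δQ = 0.0664 × 2379 = 158.

158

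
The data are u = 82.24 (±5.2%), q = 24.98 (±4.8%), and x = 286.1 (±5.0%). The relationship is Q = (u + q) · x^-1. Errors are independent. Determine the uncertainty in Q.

0.0243

Let w = u + q = 107.2. δw = √(δu² + δq²) = √(18.3 + 1.44) = 4.44, so δw/w = 0.0414.
Q is then a monomial in w, x:
δQ/Q = √((δw/w)² + (-1·δx/x)²) = √(0.00172 + 0.00250) = 0.0649
Q = 0.3748, so δQ = 0.0649 × 0.3748 = 0.0243.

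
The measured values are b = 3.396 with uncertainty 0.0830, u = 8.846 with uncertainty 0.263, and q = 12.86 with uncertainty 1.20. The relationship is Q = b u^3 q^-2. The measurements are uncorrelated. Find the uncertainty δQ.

Products/powers → add relative errors in quadrature, weighted by exponent:
  (1·δb/b)² = (1×0.0244)² = 0.000597;  (3·δu/u)² = (3×0.0297)² = 0.00796;  (-2·δq/q)² = (-2×0.0933)² = 0.0348
δQ/Q = √(0.0434) = 0.208
Q = 14.21, so δQ = 0.208 × 14.21 = 2.96.

2.96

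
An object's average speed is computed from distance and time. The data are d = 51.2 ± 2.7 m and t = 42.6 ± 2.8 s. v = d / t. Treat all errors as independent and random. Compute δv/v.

Products/powers → add relative errors in quadrature, weighted by exponent:
  (1·δd/d)² = (1×0.0527)² = 0.00278;  (-1·δt/t)² = (-1×0.0657)² = 0.00432
δv/v = √(0.00710) = 0.0843

0.0843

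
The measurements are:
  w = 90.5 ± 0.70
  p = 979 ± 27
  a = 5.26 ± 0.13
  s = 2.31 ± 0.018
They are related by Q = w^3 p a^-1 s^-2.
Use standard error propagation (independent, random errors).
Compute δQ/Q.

Since Q is a product/quotient, work with relative uncertainties:
  (3·δw/w)² = (3×0.00773)² = 0.000538;  (1·δp/p)² = (1×0.0276)² = 0.000761;  (-1·δa/a)² = (-1×0.0247)² = 0.000611;  (-2·δs/s)² = (-2×0.00779)² = 0.000243
δQ/Q = √(0.00215) = 0.0464

0.0464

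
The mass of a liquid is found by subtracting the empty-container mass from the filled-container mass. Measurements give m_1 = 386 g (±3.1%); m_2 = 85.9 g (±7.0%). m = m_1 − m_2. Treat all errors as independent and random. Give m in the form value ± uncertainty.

300 ± 13.4 g

Each term contributes (cᵢ δxᵢ)² to (δm)²:
  (δm_1)² = 143;  (δm_2)² = 36.2
δm = √(179) = 13.4 g
m = 300 g.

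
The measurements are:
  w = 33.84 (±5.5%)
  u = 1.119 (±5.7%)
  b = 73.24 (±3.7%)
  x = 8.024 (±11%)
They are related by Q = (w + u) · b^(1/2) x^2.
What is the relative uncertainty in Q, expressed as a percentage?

Let h = w + u = 34.96. δh = √(δw² + δu²) = √(3.46 + 0.00407) = 1.86, so δh/h = 0.0533.
Q is then a monomial in h, b, x:
δQ/Q = √((δh/h)² + (½·δb/b)² + (2·δx/x)²) = √(0.00284 + 0.000342 + 0.0484) = 0.227

22.7%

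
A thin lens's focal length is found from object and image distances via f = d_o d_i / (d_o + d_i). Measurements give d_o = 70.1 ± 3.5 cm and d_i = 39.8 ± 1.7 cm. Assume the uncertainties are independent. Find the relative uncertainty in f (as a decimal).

0.0327

∂f/∂d_o = (d_i/(d_o+d_i))² = 0.131;  ∂f/∂d_i = (d_o/(d_o+d_i))² = 0.407
δf = √((∂f/∂d_o · δd_o)² + (∂f/∂d_i · δd_i)²) = √(0.211 + 0.478) = 0.830 cm
f = 25.4 cm, so δf/f = 0.830/25.4 = 0.0327.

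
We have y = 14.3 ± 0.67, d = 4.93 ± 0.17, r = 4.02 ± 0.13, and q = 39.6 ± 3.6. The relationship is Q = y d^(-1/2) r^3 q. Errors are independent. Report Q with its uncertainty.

Relative error in a monomial: (δQ/Q)² = Σ (nᵢ · δxᵢ/xᵢ)².
  (1·δy/y)² = (1×0.0469)² = 0.00220;  (−½·δd/d)² = (-0.5×0.0345)² = 0.000297;  (3·δr/r)² = (3×0.0323)² = 0.00941;  (1·δq/q)² = (1×0.0909)² = 0.00826
δQ/Q = √(0.0202) = 0.142
Q = 16600, so δQ = 0.142 × 16600 = 2350.

16600 ± 2350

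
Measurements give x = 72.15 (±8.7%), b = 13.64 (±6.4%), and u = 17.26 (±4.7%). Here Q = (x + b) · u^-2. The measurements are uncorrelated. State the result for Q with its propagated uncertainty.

0.2880 ± 0.0344

Let w = x + b = 85.79. δw = √(δx² + δb²) = √(39.4 + 0.762) = 6.34, so δw/w = 0.0739.
Q is then a monomial in w, u:
δQ/Q = √((δw/w)² + (-2·δu/u)²) = √(0.00546 + 0.00884) = 0.120
Q = 0.2880, so δQ = 0.120 × 0.2880 = 0.0344.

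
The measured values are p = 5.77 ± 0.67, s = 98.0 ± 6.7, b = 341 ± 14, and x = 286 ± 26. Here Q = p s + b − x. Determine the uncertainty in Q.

Let w = p·s = 565. δw/w = √((1·δp/p)² + (1·δs/s)²) = √(0.0135 + 0.00467) = 0.135, so δw = 76.2.
Q = w + b − x: δQ = √(δw² + δb² + δx²) = √(5810 + 196 + 676) = 81.7

81.7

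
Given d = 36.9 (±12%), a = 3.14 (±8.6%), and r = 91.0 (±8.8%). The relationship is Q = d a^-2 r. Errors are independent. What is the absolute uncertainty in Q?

Relative error in a monomial: (δQ/Q)² = Σ (nᵢ · δxᵢ/xᵢ)².
  (1·δd/d)² = (1×0.120)² = 0.0144;  (-2·δa/a)² = (-2×0.0860)² = 0.0296;  (1·δr/r)² = (1×0.0880)² = 0.00774
δQ/Q = √(0.0517) = 0.227
Q = 341, so δQ = 0.227 × 341 = 77.5.

77.5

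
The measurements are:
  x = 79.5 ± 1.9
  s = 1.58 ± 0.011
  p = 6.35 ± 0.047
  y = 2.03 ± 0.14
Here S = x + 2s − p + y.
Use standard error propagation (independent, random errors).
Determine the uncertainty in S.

For a sum/difference, combine absolute errors in quadrature:
  (δx)² = 3.61;  (2·δs)² = 0.000484;  (δp)² = 0.00221;  (δy)² = 0.0196
δS = √(3.63) = 1.91

1.91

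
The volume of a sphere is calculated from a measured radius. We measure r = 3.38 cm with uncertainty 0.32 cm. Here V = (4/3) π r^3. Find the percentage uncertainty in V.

Relative error in a monomial: (δV/V)² = Σ (nᵢ · δxᵢ/xᵢ)².
  (3·δr/r)² = (3×0.0947)² = 0.0807
δV/V = √(0.0807) = 0.284

28.4%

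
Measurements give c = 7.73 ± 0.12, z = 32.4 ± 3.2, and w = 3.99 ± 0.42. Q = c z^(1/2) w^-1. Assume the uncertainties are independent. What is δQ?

1.29

Products/powers → add relative errors in quadrature, weighted by exponent:
  (1·δc/c)² = (1×0.0155)² = 0.000241;  (½·δz/z)² = (0.5×0.0988)² = 0.00244;  (-1·δw/w)² = (-1×0.105)² = 0.0111
δQ/Q = √(0.0138) = 0.117
Q = 11.0, so δQ = 0.117 × 11.0 = 1.29.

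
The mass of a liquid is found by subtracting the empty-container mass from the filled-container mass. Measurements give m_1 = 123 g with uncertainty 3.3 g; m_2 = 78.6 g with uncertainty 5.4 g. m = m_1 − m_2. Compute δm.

6.33 g

Each term contributes (cᵢ δxᵢ)² to (δm)²:
  (δm_1)² = 10.9;  (δm_2)² = 29.2
δm = √(40.1) = 6.33 g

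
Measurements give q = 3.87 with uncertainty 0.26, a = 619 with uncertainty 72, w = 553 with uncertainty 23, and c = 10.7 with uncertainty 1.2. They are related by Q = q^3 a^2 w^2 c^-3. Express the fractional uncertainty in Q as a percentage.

Products/powers → add relative errors in quadrature, weighted by exponent:
  (3·δq/q)² = (3×0.0672)² = 0.0406;  (2·δa/a)² = (2×0.116)² = 0.0541;  (2·δw/w)² = (2×0.0416)² = 0.00692;  (-3·δc/c)² = (-3×0.112)² = 0.113
δQ/Q = √(0.215) = 0.464

46.4%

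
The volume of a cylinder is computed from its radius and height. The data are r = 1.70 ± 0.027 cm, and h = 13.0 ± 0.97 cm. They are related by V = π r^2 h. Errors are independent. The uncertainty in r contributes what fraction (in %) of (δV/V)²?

(δV/V)² = (2·δr/r)² + (1·δh/h)²
  r term: (2×0.0159)² = 0.00101
  h term: (1×0.0746)² = 0.00557
Total = 0.00658. Share from r = 0.00101/0.00658 = 0.153.

15.3%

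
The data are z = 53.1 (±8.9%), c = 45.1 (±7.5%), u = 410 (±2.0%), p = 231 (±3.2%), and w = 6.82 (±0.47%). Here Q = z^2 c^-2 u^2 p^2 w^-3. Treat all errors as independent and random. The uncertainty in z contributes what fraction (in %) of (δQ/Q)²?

(δQ/Q)² = (2·δz/z)² + (-2·δc/c)² + (2·δu/u)² + (2·δp/p)² + (-3·δw/w)²
  z term: (2×0.0890)² = 0.0317
  c term: (-2×0.0750)² = 0.0225
  u term: (2×0.0200)² = 0.00160
  p term: (2×0.0320)² = 0.00410
  w term: (-3×0.00470)² = 0.000199
Total = 0.0601. Share from z = 0.0317/0.0601 = 0.527.

52.7%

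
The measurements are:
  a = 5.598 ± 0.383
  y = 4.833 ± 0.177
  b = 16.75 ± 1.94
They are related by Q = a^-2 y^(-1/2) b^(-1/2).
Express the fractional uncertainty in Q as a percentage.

15.0%

Relative error in a monomial: (δQ/Q)² = Σ (nᵢ · δxᵢ/xᵢ)².
  (-2·δa/a)² = (-2×0.0684)² = 0.0187;  (−½·δy/y)² = (-0.5×0.0366)² = 0.000335;  (−½·δb/b)² = (-0.5×0.116)² = 0.00335
δQ/Q = √(0.0224) = 0.150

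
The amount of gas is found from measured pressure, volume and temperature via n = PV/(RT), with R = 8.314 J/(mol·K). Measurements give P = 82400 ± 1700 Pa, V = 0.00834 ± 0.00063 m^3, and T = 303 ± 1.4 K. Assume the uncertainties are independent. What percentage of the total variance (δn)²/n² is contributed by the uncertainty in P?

6.92%

(δn/n)² = (1·δP/P)² + (1·δV/V)² + (-1·δT/T)²
  P term: (1×0.0206)² = 0.000426
  V term: (1×0.0755)² = 0.00571
  T term: (-1×0.00462)² = 2.13e-05
Total = 0.00615. Share from P = 0.000426/0.00615 = 0.0692.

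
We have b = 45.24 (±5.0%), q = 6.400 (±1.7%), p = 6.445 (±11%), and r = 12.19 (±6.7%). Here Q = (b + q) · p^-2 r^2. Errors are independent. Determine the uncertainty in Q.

48.3

Let u = b + q = 51.64. δu = √(δb² + δq²) = √(5.12 + 0.0118) = 2.26, so δu/u = 0.0439.
Q is then a monomial in u, p, r:
δQ/Q = √((δu/u)² + (-2·δp/p)² + (2·δr/r)²) = √(0.00192 + 0.0484 + 0.0180) = 0.261
Q = 184.7, so δQ = 0.261 × 184.7 = 48.3.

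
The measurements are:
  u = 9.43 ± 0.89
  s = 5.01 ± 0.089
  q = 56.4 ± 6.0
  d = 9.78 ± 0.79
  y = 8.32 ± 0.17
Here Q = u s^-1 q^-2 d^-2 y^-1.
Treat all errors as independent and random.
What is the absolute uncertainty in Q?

Q is a product of powers, so relative uncertainties combine in quadrature:
  (1·δu/u)² = (1×0.0944)² = 0.00891;  (-1·δs/s)² = (-1×0.0178)² = 0.000316;  (-2·δq/q)² = (-2×0.106)² = 0.0453;  (-2·δd/d)² = (-2×0.0808)² = 0.0261;  (-1·δy/y)² = (-1×0.0204)² = 0.000417
δQ/Q = √(0.0810) = 0.285
Q = 7.44e-07, so δQ = 0.285 × 7.44e-07 = 2.12e-07.

2.12e-07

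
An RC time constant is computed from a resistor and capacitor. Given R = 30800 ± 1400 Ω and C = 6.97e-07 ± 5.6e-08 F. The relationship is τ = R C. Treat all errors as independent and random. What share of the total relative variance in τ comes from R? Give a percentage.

(δτ/τ)² = (1·δR/R)² + (1·δC/C)²
  R term: (1×0.0455)² = 0.00207
  C term: (1×0.0803)² = 0.00646
Total = 0.00852. Share from R = 0.00207/0.00852 = 0.242.

24.2%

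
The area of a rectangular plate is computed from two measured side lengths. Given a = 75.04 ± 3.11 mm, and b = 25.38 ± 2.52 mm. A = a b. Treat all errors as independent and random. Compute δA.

For a monomial A ∝ a, b, fractional errors add in quadrature:
  (1·δa/a)² = (1×0.0414)² = 0.00172;  (1·δb/b)² = (1×0.0993)² = 0.00986
δA/A = √(0.0116) = 0.108
A = 1905 mm^2, so δA = 0.108 × 1905 = 205 mm^2.

205 mm^2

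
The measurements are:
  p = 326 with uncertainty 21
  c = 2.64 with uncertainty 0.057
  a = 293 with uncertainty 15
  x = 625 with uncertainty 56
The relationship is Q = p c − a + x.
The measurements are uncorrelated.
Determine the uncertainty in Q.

Let w = p·c = 861. δw/w = √((1·δp/p)² + (1·δc/c)²) = √(0.00415 + 0.000466) = 0.0679, so δw = 58.5.
Q = w − a + x: δQ = √(δw² + δa² + δx²) = √(3420 + 225 + 3140) = 82.3

82.3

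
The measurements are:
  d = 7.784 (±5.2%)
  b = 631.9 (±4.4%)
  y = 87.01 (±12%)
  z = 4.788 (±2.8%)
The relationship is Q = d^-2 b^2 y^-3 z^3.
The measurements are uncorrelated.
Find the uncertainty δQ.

0.433

Each factor contributes (exponent × relative error)² to (δQ/Q)²:
  (-2·δd/d)² = (-2×0.0520)² = 0.0108;  (2·δb/b)² = (2×0.0440)² = 0.00774;  (-3·δy/y)² = (-3×0.120)² = 0.130;  (3·δz/z)² = (3×0.0280)² = 0.00706
δQ/Q = √(0.155) = 0.394
Q = 1.098, so δQ = 0.394 × 1.098 = 0.433.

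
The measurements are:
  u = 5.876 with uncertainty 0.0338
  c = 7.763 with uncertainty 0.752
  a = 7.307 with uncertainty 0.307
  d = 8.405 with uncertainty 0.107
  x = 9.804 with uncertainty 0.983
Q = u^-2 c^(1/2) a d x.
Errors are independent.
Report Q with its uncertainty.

Q is a product of powers, so relative uncertainties combine in quadrature:
  (-2·δu/u)² = (-2×0.00575)² = 0.000132;  (½·δc/c)² = (0.5×0.0969)² = 0.00235;  (1·δa/a)² = (1×0.0420)² = 0.00177;  (1·δd/d)² = (1×0.0127)² = 0.000162;  (1·δx/x)² = (1×0.100)² = 0.0101
δQ/Q = √(0.0145) = 0.120
Q = 48.59, so δQ = 0.120 × 48.59 = 5.84.

48.59 ± 5.84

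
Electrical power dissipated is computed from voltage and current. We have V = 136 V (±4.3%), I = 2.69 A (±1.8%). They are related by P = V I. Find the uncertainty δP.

17.1 W

Products/powers → add relative errors in quadrature, weighted by exponent:
  (1·δV/V)² = (1×0.0430)² = 0.00185;  (1·δI/I)² = (1×0.0180)² = 0.000324
δP/P = √(0.00217) = 0.0466
P = 366 W, so δP = 0.0466 × 366 = 17.1 W.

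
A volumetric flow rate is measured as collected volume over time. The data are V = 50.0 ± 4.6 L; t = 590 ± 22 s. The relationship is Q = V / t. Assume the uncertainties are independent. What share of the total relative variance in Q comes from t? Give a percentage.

14.1%

(δQ/Q)² = (1·δV/V)² + (-1·δt/t)²
  V term: (1×0.0920)² = 0.00846
  t term: (-1×0.0373)² = 0.00139
Total = 0.00985. Share from t = 0.00139/0.00985 = 0.141.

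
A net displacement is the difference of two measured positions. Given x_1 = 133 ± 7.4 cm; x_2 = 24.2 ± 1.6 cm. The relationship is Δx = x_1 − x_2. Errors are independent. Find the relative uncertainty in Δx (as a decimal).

0.0696

Sums and differences: (δΔx)² = Σ (cᵢ δxᵢ)².
  (δx_1)² = 54.8;  (δx_2)² = 2.56
δΔx = √(57.3) = 7.57 cm
Δx = 109 cm, so δΔx/Δx = 7.57/109 = 0.0696.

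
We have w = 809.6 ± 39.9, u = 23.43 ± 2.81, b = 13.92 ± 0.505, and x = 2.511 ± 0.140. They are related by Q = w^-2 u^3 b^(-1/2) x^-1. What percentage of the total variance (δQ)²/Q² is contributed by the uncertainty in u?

(δQ/Q)² = (-2·δw/w)² + (3·δu/u)² + (−½·δb/b)² + (-1·δx/x)²
  w term: (-2×0.0493)² = 0.00972
  u term: (3×0.120)² = 0.129
  b term: (-0.5×0.0363)² = 0.000329
  x term: (-1×0.0558)² = 0.00311
Total = 0.143. Share from u = 0.129/0.143 = 0.908.

90.8%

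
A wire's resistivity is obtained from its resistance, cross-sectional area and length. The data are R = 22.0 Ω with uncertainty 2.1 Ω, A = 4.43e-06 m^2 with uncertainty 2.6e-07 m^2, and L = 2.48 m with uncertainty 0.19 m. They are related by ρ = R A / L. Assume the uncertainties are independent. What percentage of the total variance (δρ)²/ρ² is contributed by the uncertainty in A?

(δρ/ρ)² = (1·δR/R)² + (1·δA/A)² + (-1·δL/L)²
  R term: (1×0.0955)² = 0.00911
  A term: (1×0.0587)² = 0.00344
  L term: (-1×0.0766)² = 0.00587
Total = 0.0184. Share from A = 0.00344/0.0184 = 0.187.

18.7%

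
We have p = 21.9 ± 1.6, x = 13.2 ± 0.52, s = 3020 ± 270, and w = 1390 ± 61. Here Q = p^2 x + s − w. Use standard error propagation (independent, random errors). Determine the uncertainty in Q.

Let h = p^2·x = 6330. δh/h = √((2·δp/p)² + (1·δx/x)²) = √(0.0214 + 0.00155) = 0.151, so δh = 958.
Q = h + s − w: δQ = √(δh² + δs² + δw²) = √(9.18e+05 + 72900 + 3720) = 997

997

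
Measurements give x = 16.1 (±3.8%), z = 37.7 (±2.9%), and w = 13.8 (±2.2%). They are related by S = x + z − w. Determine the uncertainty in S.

For a sum/difference, combine absolute errors in quadrature:
  (δx)² = 0.374;  (δz)² = 1.20;  (δw)² = 0.0922
δS = √(1.66) = 1.29

1.29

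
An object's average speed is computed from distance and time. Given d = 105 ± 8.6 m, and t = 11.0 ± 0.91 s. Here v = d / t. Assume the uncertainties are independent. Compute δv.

1.11 m/s

Relative error in a monomial: (δv/v)² = Σ (nᵢ · δxᵢ/xᵢ)².
  (1·δd/d)² = (1×0.0819)² = 0.00671;  (-1·δt/t)² = (-1×0.0827)² = 0.00684
δv/v = √(0.0136) = 0.116
v = 9.55 m/s, so δv = 0.116 × 9.55 = 1.11 m/s.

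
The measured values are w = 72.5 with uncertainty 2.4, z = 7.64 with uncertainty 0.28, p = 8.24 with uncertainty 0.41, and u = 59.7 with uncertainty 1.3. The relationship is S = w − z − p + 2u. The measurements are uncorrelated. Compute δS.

For a sum/difference, combine absolute errors in quadrature:
  (δw)² = 5.76;  (δz)² = 0.0784;  (δp)² = 0.168;  (2·δu)² = 6.76
δS = √(12.8) = 3.57

3.57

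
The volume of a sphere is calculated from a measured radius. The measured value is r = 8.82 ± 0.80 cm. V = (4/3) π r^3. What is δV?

782 cm^3

V ∝ r^3, so δV/V = |3| · δr/r = 3 × 0.0907 = 0.272.
V = 2870 cm^3, so δV = 0.272 × 2870 = 782 cm^3.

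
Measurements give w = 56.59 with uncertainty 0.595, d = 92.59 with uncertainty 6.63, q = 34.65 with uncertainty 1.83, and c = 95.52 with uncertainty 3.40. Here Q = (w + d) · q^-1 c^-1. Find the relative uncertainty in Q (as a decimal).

Let u = w + d = 149.2. δu = √(δw² + δd²) = √(0.354 + 44.0) = 6.66, so δu/u = 0.0446.
Q is then a monomial in u, q, c:
δQ/Q = √((δu/u)² + (-1·δq/q)² + (-1·δc/c)²) = √(0.00199 + 0.00279 + 0.00127) = 0.0778

0.0778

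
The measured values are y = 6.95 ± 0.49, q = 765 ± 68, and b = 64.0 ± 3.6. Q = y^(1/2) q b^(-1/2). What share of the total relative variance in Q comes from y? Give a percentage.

(δQ/Q)² = (½·δy/y)² + (1·δq/q)² + (−½·δb/b)²
  y term: (0.5×0.0705)² = 0.00124
  q term: (1×0.0889)² = 0.00790
  b term: (-0.5×0.0563)² = 0.000791
Total = 0.00993. Share from y = 0.00124/0.00993 = 0.125.

12.5%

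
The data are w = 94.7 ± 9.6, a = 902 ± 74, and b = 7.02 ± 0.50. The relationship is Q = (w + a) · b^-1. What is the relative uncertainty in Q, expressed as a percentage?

Let u = w + a = 997. δu = √(δw² + δa²) = √(92.2 + 5480) = 74.6, so δu/u = 0.0749.
Q is then a monomial in u, b:
δQ/Q = √((δu/u)² + (-1·δb/b)²) = √(0.00561 + 0.00507) = 0.103

10.3%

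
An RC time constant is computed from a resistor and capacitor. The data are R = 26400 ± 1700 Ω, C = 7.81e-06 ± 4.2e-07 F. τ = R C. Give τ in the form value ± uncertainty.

0.206 ± 0.0173 s

For a monomial τ ∝ R, C, fractional errors add in quadrature:
  (1·δR/R)² = (1×0.0644)² = 0.00415;  (1·δC/C)² = (1×0.0538)² = 0.00289
δτ/τ = √(0.00704) = 0.0839
τ = 0.206 s, so δτ = 0.0839 × 0.206 = 0.0173 s.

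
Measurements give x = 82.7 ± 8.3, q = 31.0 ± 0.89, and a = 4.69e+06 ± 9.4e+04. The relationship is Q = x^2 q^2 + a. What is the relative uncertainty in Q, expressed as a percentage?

Let p = x^2·q^2 = 6.57e+06. δp/p = √((2·δx/x)² + (2·δq/q)²) = √(0.0403 + 0.00330) = 0.209, so δp = 1.37e+06.
Q = p + a: δQ = √(δp² + δa²) = √(1.88e+12 + 8.84e+09) = 1.38e+06
Q = 1.13e+07, so δQ/Q = 1.38e+06/1.13e+07 = 0.122.

12.2%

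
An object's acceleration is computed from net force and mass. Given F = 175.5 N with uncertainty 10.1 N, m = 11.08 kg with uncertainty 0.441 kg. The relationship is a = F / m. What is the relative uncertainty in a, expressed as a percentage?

a is a product of powers, so relative uncertainties combine in quadrature:
  (1·δF/F)² = (1×0.0575)² = 0.00331;  (-1·δm/m)² = (-1×0.0398)² = 0.00158
δa/a = √(0.00490) = 0.0700

7.00%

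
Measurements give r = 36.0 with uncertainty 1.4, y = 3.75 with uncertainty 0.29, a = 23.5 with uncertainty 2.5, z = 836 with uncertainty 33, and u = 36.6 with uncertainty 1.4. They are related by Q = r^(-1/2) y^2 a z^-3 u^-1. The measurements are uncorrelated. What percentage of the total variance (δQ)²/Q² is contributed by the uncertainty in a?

(δQ/Q)² = (−½·δr/r)² + (2·δy/y)² + (1·δa/a)² + (-3·δz/z)² + (-1·δu/u)²
  r term: (-0.5×0.0389)² = 0.000378
  y term: (2×0.0773)² = 0.0239
  a term: (1×0.106)² = 0.0113
  z term: (-3×0.0395)² = 0.0140
  u term: (-1×0.0383)² = 0.00146
Total = 0.0511. Share from a = 0.0113/0.0511 = 0.221.

22.1%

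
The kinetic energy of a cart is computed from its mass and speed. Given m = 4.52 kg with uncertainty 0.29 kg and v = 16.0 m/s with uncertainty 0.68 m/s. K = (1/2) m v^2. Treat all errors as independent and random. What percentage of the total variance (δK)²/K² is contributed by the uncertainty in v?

(δK/K)² = (1·δm/m)² + (2·δv/v)²
  m term: (1×0.0642)² = 0.00412
  v term: (2×0.0425)² = 0.00723
Total = 0.0113. Share from v = 0.00723/0.0113 = 0.637.

63.7%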